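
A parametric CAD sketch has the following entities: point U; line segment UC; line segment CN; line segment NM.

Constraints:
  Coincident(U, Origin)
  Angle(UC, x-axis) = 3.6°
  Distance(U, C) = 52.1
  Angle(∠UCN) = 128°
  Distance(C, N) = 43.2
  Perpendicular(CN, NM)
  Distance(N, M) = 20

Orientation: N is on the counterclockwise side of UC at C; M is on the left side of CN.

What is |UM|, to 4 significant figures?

78.17

∠UCN = 128.0°, so CN runs at 3.6° + (180° − 128.0°) = 55.60° from the x-axis; with |CN| = 43.2, N = C + 43.2·(cos 55.60°, sin 55.60°) = (76.40, 38.92). CN ⟂ NM; with |NM| = 20.0 on the left of CN, M = N + 20.0·(-0.8251, 0.5650) = (59.90, 50.22). Then |UM| = |M − U| = 78.17.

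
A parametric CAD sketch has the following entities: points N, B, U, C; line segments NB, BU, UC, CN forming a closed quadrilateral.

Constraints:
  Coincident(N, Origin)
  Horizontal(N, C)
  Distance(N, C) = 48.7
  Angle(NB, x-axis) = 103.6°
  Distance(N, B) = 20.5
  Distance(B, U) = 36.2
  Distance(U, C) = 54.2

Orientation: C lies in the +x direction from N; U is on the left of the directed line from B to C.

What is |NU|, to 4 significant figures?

50.32

Checks: |BU| = 36.20 ✓; |UC| = 54.20 ✓.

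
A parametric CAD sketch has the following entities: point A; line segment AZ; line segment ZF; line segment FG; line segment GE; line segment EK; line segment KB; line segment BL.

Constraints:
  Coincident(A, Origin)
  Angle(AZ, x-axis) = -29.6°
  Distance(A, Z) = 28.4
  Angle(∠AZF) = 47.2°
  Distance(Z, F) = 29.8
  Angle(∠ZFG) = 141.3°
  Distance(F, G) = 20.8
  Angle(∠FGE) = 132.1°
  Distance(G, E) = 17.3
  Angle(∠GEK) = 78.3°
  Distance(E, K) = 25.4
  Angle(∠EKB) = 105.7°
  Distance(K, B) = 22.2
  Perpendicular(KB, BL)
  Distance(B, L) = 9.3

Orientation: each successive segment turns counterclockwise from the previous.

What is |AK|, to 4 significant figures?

6.341

A is at the origin; AZ runs at -29.6° with length 28.4, so Z = (24.69, -14.03). ∠AZF = 47.2° gives ZF at 103.2° from the x-axis; with |ZF| = 29.8, F = (17.89, 14.98). ∠ZFG = 141.3° gives FG at 141.9° from the x-axis; with |FG| = 20.8, G = (1.521, 27.82). ∠FGE = 132.1° gives GE at -170.2° from the x-axis; with |GE| = 17.3, E = (-15.53, 24.87). ∠GEK = 78.3° gives EK at -68.50° from the x-axis; with |EK| = 25.4, K = (-6.218, 1.242). Then |AK| = |K − A| = 6.341.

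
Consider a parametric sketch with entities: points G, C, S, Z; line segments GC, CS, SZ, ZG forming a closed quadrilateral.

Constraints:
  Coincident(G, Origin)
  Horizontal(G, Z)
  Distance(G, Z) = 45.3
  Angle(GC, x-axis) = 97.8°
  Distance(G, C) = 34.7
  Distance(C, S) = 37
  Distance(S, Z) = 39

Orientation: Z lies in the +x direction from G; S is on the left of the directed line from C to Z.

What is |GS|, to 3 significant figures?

48.9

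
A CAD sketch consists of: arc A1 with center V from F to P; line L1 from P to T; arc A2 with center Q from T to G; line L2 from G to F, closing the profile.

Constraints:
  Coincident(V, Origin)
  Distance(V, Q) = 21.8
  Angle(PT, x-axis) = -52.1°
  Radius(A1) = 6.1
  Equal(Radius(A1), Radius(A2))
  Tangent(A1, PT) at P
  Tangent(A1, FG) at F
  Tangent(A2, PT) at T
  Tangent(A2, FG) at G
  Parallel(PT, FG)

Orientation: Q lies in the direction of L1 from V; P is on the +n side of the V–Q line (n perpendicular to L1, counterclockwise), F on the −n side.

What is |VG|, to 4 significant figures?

22.64

Tangency of A1 to both parallel lines with radius 6.1 puts P and F at V ± 6.1·n: P = (4.813, 3.747), F = (-4.813, -3.747). Equal radii place T and G the same way about Q: T = Q + 6.1·n = (18.20, -13.45), G = Q − 6.1·n = (8.578, -20.95). Then |VG| = |G − V| = 22.64.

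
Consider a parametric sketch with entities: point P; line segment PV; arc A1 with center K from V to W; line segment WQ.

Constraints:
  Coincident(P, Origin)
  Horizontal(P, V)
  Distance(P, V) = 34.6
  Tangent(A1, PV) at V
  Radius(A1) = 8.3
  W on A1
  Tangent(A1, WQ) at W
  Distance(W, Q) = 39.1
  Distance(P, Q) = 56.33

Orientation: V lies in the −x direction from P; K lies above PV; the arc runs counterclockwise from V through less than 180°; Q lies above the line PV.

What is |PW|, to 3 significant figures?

27.8

P is at the origin; P and V share the same y with |PV| = 34.6 and V on the −x side, so V = (-34.6, 0.00). Tangency of A1 to PV means the radius KV is perpendicular to PV, so K = V + (0, 8.3) = (-34.6, 8.30). Since KW ⟂ WQ (tangency), |KQ| = √(8.3² + 39.1²) = 40.0 regardless of where W sits on A1. So Q lies on both circle(P, 56.33) and circle(K, 40.0); the above-PV intersection is Q = (-29.6, 48.0). W is the foot of the tangent from Q: W = (-26.3, 8.99).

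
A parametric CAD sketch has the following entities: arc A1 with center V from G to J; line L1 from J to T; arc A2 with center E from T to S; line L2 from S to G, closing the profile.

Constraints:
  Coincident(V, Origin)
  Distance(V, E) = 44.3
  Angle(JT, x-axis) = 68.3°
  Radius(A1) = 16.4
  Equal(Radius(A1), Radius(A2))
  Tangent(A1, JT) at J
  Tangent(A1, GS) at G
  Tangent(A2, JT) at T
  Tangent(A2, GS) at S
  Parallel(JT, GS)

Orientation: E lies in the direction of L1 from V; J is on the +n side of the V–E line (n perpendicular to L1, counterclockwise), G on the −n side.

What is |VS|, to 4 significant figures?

47.24

Tangency of A1 to both parallel lines with radius 16.4 puts J and G at V ± 16.4·n: J = (-15.24, 6.064), G = (15.24, -6.064). Equal radii place T and S the same way about E: T = E + 16.4·n = (1.142, 47.22), S = E − 16.4·n = (31.62, 35.10). Then |VS| = |S − V| = 47.24.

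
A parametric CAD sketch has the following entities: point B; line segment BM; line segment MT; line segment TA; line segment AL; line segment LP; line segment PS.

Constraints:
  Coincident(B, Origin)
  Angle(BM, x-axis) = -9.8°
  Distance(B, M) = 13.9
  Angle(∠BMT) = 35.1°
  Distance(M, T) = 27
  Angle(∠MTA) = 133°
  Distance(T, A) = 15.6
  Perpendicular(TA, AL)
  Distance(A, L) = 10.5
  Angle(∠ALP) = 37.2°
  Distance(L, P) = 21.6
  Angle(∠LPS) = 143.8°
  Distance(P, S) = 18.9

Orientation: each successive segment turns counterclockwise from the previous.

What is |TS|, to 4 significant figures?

25.70

B is at the origin; BM runs at -9.8° with length 13.9, so M = (13.70, -2.366). ∠BMT = 35.1° gives MT at 135.1° from the x-axis; with |MT| = 27.0, T = (-5.428, 16.69). ∠MTA = 133.0° gives TA at -177.9° from the x-axis; with |TA| = 15.6, A = (-21.02, 16.12). TA ⟂ AL, so AL runs at -87.90°; with |AL| = 10.5, L = (-20.63, 5.628). ∠ALP = 37.2° gives LP at 54.90° from the x-axis; with |LP| = 21.6, P = (-8.213, 23.30). ∠LPS = 143.8° gives PS at 91.10° from the x-axis; with |PS| = 18.9, S = (-8.575, 42.20). Then |TS| = |S − T| = 25.70.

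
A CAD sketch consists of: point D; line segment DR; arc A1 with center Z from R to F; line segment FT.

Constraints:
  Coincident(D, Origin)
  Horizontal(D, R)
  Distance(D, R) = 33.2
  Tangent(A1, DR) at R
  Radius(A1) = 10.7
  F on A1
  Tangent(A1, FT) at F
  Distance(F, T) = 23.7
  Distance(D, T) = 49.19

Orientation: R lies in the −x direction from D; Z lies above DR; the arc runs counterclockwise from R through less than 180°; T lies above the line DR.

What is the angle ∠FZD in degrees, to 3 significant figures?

41.2°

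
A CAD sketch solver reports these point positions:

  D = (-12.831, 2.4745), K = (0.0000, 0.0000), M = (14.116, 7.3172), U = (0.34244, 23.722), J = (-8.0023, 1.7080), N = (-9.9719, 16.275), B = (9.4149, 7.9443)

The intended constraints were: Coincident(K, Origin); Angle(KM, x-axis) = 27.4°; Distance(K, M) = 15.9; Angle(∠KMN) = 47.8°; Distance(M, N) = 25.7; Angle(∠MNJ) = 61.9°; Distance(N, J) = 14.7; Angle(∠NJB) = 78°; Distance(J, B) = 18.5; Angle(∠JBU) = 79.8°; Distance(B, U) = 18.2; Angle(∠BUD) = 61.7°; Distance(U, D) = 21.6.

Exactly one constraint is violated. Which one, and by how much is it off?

Distance(U, D) = 21.6 — off by 3.40.

K = (0.00, 0.00) ✓; KM at 27.40° ✓; |KM| = 15.90 ✓; ∠KMN = 47.80° ✓; |MN| = 25.70 ✓; ∠MNJ = 61.90° ✓; |NJ| = 14.70 ✓; ∠NJB = 78.00° ✓; |JB| = 18.50 ✓; ∠JBU = 79.80° ✓; |BU| = 18.20 ✓; ∠BUD = 61.70° ✓; |UD| = 25.00 ✗.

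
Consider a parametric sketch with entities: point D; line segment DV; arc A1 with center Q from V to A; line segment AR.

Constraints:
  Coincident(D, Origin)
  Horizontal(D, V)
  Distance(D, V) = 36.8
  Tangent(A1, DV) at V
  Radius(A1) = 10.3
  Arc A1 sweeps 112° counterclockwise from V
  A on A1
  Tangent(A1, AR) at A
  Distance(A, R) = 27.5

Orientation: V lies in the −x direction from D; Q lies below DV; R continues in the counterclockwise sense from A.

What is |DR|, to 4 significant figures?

53.59

D is at the origin; DV is horizontal with |DV| = 36.8 and V on the −x side, so V = (-36.80, 0.000). The tangent condition forces QV to be normal to DV, so Q = V + (0, -10.3) = (-36.80, -10.30). On A1, V sits at bearing 90° from Q; a 112° counterclockwise sweep puts A at bearing 202°, so A = Q + 10.3·(cos 202°, sin 202°) = (-46.35, -14.16). Since A1 is tangent to AR there, QA ⟂ AR, so AR runs along (−sin 202°, cos 202°); with |AR| = 27.5, R = (-36.05, -39.66). Then |DR| = |R − D| = 53.59.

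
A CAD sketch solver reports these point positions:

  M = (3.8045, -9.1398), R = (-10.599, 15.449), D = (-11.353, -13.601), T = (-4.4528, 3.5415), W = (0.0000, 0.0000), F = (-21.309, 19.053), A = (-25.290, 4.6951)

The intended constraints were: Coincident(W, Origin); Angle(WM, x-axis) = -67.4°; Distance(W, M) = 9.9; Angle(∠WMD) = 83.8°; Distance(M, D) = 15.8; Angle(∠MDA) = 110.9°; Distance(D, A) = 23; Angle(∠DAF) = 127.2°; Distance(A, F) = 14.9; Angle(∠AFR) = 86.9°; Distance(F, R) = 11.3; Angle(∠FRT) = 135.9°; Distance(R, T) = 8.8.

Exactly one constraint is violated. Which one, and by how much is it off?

Distance(R, T) = 8.8 — off by 4.60.

W = (0.00, 0.00) ✓; WM at -67.40° ✓; |WM| = 9.900 ✓; ∠WMD = 83.80° ✓; |MD| = 15.80 ✓; ∠MDA = 110.9° ✓; |DA| = 23.00 ✓; ∠DAF = 127.2° ✓; |AF| = 14.90 ✓; ∠AFR = 86.90° ✓; |FR| = 11.30 ✓; ∠FRT = 135.9° ✓; |RT| = 13.40 ✗.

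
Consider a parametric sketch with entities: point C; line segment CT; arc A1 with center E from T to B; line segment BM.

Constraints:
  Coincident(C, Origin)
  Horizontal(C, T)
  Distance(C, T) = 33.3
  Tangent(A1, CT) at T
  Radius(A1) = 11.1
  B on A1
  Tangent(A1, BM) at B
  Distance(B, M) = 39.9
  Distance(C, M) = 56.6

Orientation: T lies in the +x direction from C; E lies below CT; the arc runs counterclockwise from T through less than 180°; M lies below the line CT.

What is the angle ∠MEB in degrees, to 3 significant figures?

74.5°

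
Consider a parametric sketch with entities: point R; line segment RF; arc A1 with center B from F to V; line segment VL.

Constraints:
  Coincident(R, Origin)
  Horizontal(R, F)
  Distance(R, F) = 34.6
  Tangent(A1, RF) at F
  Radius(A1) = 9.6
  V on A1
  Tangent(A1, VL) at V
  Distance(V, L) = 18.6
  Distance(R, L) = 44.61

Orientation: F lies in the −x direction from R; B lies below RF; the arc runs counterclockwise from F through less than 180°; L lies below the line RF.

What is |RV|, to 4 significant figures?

45.17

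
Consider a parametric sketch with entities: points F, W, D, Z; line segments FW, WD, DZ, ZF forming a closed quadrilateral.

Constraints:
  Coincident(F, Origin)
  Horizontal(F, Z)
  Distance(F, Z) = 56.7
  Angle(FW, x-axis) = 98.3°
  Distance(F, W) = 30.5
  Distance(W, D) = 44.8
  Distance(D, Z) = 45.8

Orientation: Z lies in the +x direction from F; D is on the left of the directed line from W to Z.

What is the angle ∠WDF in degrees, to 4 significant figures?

31.90°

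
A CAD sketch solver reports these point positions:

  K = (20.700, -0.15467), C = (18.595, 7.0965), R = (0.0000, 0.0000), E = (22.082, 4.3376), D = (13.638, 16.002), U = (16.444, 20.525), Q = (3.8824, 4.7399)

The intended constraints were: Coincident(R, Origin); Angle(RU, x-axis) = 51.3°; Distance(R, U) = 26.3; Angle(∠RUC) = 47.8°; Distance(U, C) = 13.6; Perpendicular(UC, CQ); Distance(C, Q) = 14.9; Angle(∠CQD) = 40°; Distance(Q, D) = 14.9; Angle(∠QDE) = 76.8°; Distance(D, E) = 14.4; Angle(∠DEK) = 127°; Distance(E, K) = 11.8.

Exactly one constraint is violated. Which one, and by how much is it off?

Distance(E, K) = 11.8 — off by 7.10.

R = (0.00, 0.00) ✓; RU at 51.30° ✓; |RU| = 26.30 ✓; ∠RUC = 47.80° ✓; |UC| = 13.60 ✓; ∠(UC, CQ) = 90.00° ✓; |CQ| = 14.90 ✓; ∠CQD = 40.00° ✓; |QD| = 14.90 ✓; ∠QDE = 76.80° ✓; |DE| = 14.40 ✓; ∠DEK = 127.0° ✓; |EK| = 4.700 ✗.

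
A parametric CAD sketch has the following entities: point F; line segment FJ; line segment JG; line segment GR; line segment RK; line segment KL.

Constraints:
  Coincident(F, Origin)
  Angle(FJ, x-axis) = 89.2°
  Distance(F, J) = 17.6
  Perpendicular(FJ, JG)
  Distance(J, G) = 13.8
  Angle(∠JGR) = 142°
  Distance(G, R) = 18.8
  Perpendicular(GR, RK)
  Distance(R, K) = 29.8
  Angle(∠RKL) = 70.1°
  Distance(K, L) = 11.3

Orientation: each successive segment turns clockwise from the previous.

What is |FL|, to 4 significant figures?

8.963

F is at the origin; FJ runs at 89.2° with length 17.6, so J = (0.2457, 17.60). The perpendicularity gives JG at right angles to FJ, so JG runs at -0.8000°; with |JG| = 13.8, G = (14.04, 17.41). ∠JGR = 142.0° gives GR at -38.80° from the x-axis; with |GR| = 18.8, R = (28.70, 5.625). GR is perpendicular to RK, so RK runs at -128.8°; with |RK| = 29.8, K = (10.02, -17.60). ∠RKL = 70.1° gives KL at 121.3° from the x-axis; with |KL| = 11.3, L = (4.153, -7.943). Then |FL| = |L − F| = 8.963.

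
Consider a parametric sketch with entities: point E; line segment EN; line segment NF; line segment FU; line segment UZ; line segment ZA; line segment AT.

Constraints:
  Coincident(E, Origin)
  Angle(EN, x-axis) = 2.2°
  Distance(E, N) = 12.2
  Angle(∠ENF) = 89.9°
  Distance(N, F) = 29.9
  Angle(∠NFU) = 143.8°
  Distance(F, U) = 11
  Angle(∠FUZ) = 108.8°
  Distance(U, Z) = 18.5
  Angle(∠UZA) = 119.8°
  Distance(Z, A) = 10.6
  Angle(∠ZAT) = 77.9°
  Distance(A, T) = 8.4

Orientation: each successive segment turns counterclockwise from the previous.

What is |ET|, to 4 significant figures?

23.56

E is at the origin; EN runs at 2.2° with length 12.2, so N = (12.19, 0.4683). ∠ENF = 89.9° gives NF at 92.30° from the x-axis; with |NF| = 29.9, F = (10.99, 30.34). ∠NFU = 143.8° gives FU at 128.5° from the x-axis; with |FU| = 11.0, U = (4.143, 38.95). ∠FUZ = 108.8° gives UZ at -160.3° from the x-axis; with |UZ| = 18.5, Z = (-13.27, 32.72). ∠UZA = 119.8° gives ZA at -100.1° from the x-axis; with |ZA| = 10.6, A = (-15.13, 22.28). ∠ZAT = 77.9° gives AT at 2.000° from the x-axis; with |AT| = 8.4, T = (-6.738, 22.57). Then |ET| = |T − E| = 23.56.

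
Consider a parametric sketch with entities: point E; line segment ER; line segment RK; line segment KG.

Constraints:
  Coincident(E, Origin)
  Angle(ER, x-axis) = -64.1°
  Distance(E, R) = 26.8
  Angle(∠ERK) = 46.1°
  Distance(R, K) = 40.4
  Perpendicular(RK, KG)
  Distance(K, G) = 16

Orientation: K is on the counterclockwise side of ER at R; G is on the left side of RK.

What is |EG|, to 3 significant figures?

22.1

∠ERK = 46.1°, so RK runs at -64.1° + (180° − 46.1°) = 69.8° from the x-axis; with |RK| = 40.4, K = R + 40.4·(cos 69.8°, sin 69.8°) = (25.7, 13.8). RK ⟂ KG; with |KG| = 16.0 on the left of RK, G = K + 16.0·(-0.938, 0.345) = (10.6, 19.3). Then |EG| = |G − E| = 22.1.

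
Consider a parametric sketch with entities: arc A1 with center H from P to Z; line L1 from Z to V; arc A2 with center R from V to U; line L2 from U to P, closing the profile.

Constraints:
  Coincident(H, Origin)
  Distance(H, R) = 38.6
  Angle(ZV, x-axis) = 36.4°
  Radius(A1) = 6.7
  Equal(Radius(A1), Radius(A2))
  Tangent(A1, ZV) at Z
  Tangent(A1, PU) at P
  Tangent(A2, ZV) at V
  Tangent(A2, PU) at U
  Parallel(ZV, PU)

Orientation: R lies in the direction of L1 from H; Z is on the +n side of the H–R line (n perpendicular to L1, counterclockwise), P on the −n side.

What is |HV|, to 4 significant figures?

39.18

The slot axis is L1's direction at 36.4°, so u = (cos 36.4°, sin 36.4°) = (0.8049, 0.5934) and n = (−sin 36.4°, cos 36.4°) = (-0.5934, 0.8049). H is at the origin and R lies 38.6 along u from H, so R = 38.6·u = (31.07, 22.91). Tangency of A1 to both parallel lines with radius 6.7 puts Z and P at H ± 6.7·n: Z = (-3.976, 5.393), P = (3.976, -5.393). Equal radii place V and U the same way about R: V = R + 6.7·n = (27.09, 28.30), U = R − 6.7·n = (35.04, 17.51). Then |HV| = |V − H| = 39.18.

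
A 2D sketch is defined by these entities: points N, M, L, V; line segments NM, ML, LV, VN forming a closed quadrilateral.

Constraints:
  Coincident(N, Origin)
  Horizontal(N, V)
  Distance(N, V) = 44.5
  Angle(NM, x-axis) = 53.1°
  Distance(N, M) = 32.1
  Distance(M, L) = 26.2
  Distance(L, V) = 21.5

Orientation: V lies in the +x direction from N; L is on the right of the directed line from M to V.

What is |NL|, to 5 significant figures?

23.003

Checks: |ML| = 26.20 ✓; |LV| = 21.50 ✓.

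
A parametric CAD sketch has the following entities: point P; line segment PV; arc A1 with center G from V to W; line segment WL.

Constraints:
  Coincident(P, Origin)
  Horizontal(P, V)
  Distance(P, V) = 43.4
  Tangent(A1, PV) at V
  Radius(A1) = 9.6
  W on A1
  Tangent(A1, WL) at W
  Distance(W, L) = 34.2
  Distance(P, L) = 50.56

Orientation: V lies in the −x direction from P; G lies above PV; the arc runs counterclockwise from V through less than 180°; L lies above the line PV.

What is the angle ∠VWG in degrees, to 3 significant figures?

49.6°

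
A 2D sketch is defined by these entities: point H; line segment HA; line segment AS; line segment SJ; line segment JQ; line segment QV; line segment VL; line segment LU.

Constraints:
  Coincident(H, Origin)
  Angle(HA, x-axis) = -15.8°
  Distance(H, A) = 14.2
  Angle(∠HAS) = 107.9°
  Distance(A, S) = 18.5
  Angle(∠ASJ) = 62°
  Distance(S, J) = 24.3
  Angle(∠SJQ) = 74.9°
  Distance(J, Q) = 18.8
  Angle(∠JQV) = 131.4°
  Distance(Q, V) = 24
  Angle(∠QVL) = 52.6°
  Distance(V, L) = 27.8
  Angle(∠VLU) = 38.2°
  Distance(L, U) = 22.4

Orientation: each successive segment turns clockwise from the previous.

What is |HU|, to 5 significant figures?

11.951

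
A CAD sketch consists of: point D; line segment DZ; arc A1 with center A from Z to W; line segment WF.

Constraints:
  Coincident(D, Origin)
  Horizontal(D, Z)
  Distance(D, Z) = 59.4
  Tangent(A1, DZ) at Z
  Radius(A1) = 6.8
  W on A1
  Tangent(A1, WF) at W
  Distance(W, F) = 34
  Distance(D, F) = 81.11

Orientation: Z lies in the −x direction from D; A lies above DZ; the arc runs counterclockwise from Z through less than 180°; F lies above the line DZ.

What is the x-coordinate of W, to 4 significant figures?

-53.54

D is at the origin; D and Z share the same y with |DZ| = 59.4 and Z on the −x side, so Z = (-59.40, 0.000). A1 meets DZ tangentially, so AZ is at right angles to DZ, so A = Z + (0, 6.8) = (-59.40, 6.800). Since AW ⟂ WF (tangency), |AF| = √(6.8² + 34.0²) = 34.67 regardless of where W sits on A1. So F lies on both circle(D, 81.11) and circle(A, 34.67); the above-DZ intersection is F = (-70.82, 39.54). W is the foot of the tangent from F: W = (-53.54, 10.26).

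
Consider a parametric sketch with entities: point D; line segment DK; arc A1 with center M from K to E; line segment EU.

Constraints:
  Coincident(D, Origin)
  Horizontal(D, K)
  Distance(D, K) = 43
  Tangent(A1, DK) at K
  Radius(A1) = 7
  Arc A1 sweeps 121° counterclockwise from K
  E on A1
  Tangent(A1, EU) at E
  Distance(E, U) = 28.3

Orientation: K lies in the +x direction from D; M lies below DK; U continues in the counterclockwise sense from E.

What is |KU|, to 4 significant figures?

35.90

D is at the origin; D and K share the same y with |DK| = 43.0 and K on the +x side, so K = (43.00, 0.000). The tangent condition forces MK to be normal to DK, so M = K + (0, -7) = (43.00, -7.000). On A1, K sits at bearing 90° from M; a 121° counterclockwise sweep puts E at bearing 211°, so E = M + 7.0·(cos 211°, sin 211°) = (37.00, -10.61). Since A1 is tangent to EU there, ME ⟂ EU, so EU runs along (−sin 211°, cos 211°); with |EU| = 28.3, U = (51.58, -34.86). Then |KU| = |U − K| = 35.90.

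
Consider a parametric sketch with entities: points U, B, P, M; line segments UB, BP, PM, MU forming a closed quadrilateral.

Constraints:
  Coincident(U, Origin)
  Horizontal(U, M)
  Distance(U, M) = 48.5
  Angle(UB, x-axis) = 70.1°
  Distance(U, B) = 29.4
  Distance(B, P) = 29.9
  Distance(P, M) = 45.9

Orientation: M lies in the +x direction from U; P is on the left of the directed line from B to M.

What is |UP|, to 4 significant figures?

56.21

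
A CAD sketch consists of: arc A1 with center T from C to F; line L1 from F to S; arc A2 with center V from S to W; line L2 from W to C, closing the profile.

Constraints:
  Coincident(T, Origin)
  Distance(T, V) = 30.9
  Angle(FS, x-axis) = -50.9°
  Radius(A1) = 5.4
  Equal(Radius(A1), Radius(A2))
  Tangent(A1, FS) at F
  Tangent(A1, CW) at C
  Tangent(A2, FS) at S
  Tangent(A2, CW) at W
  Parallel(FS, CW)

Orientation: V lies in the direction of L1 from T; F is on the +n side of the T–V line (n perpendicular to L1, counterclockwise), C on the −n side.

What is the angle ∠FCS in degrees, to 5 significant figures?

70.735°

The slot axis is L1's direction at -50.9°, so u = (cos -50.9°, sin -50.9°) = (0.63068, -0.77605) and n = (−sin -50.9°, cos -50.9°) = (0.77605, 0.63068). T is at the origin and V lies 30.9 along u from T, so V = 30.9·u = (19.488, -23.980). Tangency of A1 to both parallel lines with radius 5.4 puts F and C at T ± 5.4·n: F = (4.1907, 3.4056), C = (-4.1907, -3.4056). Equal radii place S and W the same way about V: S = V + 5.4·n = (23.679, -20.574), W = V − 5.4·n = (15.297, -27.385). Then cos ∠FCS = CF·CS / (|CF||CS|), giving 70.735°.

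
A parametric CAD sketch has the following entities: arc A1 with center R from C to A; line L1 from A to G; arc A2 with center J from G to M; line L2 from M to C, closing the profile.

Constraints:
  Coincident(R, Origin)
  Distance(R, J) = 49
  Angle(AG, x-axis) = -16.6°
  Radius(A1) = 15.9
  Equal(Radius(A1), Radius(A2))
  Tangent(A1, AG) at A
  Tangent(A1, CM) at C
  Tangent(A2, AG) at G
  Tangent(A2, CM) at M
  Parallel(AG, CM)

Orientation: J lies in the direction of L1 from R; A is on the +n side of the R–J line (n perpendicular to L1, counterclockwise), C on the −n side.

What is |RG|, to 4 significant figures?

51.52

Tangency of A1 to both parallel lines with radius 15.9 puts A and C at R ± 15.9·n: A = (4.542, 15.24), C = (-4.542, -15.24). Equal radii place G and M the same way about J: G = J + 15.9·n = (51.50, 1.239), M = J − 15.9·n = (42.42, -29.24). Then |RG| = |G − R| = 51.52.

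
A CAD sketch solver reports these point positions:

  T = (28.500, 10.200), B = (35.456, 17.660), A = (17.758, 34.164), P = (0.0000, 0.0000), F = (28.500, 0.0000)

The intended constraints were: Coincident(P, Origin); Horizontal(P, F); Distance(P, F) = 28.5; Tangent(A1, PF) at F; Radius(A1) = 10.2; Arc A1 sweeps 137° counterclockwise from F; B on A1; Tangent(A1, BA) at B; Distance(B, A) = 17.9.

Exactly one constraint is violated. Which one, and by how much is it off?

Distance(B, A) = 17.9 — off by 6.30.

P = (0.00, 0.00) ✓; P.y = 0.00, F.y = 0.00 ✓; |PF| = 28.50 ✓; ∠(TF, FP) = 90.00° ✓; |TF| = 10.20 ✓; bearing(T→B) − bearing(T→F) = 137.0° ✓; |TB| = 10.20 ✓; ∠(TB, BA) = 90.00° ✓; |BA| = 24.20 ✗.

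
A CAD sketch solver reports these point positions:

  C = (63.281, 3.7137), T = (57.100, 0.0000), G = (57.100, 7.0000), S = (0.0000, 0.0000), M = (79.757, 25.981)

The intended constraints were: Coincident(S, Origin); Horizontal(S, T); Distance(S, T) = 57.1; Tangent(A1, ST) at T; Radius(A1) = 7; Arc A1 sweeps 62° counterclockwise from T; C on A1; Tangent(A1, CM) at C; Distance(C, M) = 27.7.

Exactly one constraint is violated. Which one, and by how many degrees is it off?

Tangent(A1, CM) at C — off by 8.50°.

S = (0.00, 0.00) ✓; S.y = 0.00, T.y = 0.00 ✓; |ST| = 57.10 ✓; ∠(GT, TS) = 90.00° ✓; |GT| = 7.000 ✓; bearing(G→C) − bearing(G→T) = 62.00° ✓; |GC| = 7.000 ✓; ∠(GC, CM) = 98.50° ✗; |CM| = 27.70 ✓.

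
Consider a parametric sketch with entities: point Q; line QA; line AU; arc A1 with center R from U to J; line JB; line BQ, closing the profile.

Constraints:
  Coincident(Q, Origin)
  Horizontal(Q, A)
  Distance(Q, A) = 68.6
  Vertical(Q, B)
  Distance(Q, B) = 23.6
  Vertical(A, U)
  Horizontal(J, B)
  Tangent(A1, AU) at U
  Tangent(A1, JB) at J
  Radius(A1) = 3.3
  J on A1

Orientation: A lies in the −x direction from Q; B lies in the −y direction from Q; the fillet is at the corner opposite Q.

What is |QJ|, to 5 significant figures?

69.434

Q is at the origin; QA is horizontal with |QA| = 68.6 and A on the −x side, so A = (-68.600, 0.0000). Q and B share the same x with |QB| = 23.6 and B on the −y side, so B = (0.0000, -23.600). The virtual corner opposite Q is at (-68.600, -23.600). The tangent condition forces RU to be normal to AU and the tangent condition forces RJ to be normal to JB, with radius 3.3, so the center R sits 3.3 in from both sides at R = (-65.300, -20.300). That places the tangent points at U = (-68.600, -20.300) on AU and J = (-65.300, -23.600) on JB. Then |QJ| = |J − Q| = 69.434.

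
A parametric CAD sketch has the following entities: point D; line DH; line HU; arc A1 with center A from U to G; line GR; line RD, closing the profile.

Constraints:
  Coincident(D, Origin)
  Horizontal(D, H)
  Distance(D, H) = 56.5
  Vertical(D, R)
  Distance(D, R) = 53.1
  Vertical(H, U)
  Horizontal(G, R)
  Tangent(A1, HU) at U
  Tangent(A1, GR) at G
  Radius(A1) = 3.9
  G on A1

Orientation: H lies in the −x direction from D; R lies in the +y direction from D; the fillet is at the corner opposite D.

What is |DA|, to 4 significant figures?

72.02

D is at the origin; DH is horizontal with |DH| = 56.5 and H on the −x side, so H = (-56.50, 0.000). D and R share the same x with |DR| = 53.1 and R on the +y side, so R = (0.000, 53.10). The virtual corner opposite D is at (-56.50, 53.10). The tangent condition forces AU to be normal to HU and A1 meets GR tangentially, so AG is at right angles to GR, with radius 3.9, so the center A sits 3.9 in from both sides at A = (-52.60, 49.20). Then |DA| = |A − D| = 72.02.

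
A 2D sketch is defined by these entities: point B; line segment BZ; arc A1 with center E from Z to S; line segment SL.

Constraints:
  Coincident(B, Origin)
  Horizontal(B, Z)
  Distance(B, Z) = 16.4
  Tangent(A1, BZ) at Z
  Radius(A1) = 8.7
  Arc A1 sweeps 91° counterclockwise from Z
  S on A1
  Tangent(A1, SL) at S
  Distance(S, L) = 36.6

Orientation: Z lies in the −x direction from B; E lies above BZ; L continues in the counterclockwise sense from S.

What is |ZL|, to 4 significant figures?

46.16

B is at the origin; BZ is horizontal with |BZ| = 16.4 and Z on the −x side, so Z = (-16.40, 0.000). The tangent condition forces EZ to be normal to BZ, so E = Z + (0, 8.7) = (-16.40, 8.700). On A1, Z sits at bearing -90° from E; a 91° counterclockwise sweep puts S at bearing 1°, so S = E + 8.7·(cos 1°, sin 1°) = (-7.701, 8.852). The tangent condition forces ES to be normal to SL, so SL runs along (−sin 1°, cos 1°); with |SL| = 36.6, L = (-8.340, 45.45). Then |ZL| = |L − Z| = 46.16.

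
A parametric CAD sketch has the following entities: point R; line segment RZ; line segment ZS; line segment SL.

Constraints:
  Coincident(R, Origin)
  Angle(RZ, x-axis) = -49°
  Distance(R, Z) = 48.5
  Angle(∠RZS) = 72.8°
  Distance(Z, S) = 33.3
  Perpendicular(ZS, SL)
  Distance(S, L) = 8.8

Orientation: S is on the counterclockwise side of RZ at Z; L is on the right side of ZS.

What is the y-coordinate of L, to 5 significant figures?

-12.939

R is at the origin; RZ runs at -49.0° with length 48.5, so Z = 48.5·(cos -49.0°, sin -49.0°) = (31.819, -36.603). ∠RZS = 72.8°, so ZS runs at -49.0° + (180° − 72.8°) = 58.200° from the x-axis; with |ZS| = 33.3, S = Z + 33.3·(cos 58.200°, sin 58.200°) = (49.366, -8.3020). ZS is perpendicular to SL; with |SL| = 8.8 on the right of ZS, L = S + 8.8·(0.84989, -0.52696) = (56.846, -12.939). So L.y = -12.939.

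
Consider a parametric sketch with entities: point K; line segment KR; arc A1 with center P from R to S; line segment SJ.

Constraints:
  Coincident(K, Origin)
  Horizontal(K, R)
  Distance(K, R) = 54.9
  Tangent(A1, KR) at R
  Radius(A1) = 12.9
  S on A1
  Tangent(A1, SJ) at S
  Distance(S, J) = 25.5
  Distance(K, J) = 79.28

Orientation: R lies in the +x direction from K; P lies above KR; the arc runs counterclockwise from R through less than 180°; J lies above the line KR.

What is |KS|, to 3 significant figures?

68.8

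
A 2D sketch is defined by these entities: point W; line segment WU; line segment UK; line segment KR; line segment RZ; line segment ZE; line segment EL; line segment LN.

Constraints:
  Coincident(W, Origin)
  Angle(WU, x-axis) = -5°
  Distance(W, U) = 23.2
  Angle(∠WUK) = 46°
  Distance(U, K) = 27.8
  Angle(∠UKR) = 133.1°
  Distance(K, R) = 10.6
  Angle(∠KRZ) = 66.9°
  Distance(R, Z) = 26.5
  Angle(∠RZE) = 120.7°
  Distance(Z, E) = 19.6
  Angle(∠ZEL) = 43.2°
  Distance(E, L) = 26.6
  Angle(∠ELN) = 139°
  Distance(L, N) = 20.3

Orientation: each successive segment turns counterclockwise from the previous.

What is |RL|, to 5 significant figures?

14.481

W is at the origin; WU runs at -5.0° with length 23.2, so U = (23.112, -2.0220). ∠WUK = 46.0° gives UK at 129.00° from the x-axis; with |UK| = 27.8, K = (5.6166, 19.583). ∠UKR = 133.1° gives KR at 175.90° from the x-axis; with |KR| = 10.6, R = (-4.9563, 20.341). ∠KRZ = 66.9° gives RZ at -71.000° from the x-axis; with |RZ| = 26.5, Z = (3.6713, -4.7157). ∠RZE = 120.7° gives ZE at -11.700° from the x-axis; with |ZE| = 19.6, E = (22.864, -8.6904). ∠ZEL = 43.2° gives EL at 125.10° from the x-axis; with |EL| = 26.6, L = (7.5689, 13.072). Then |RL| = |L − R| = 14.481.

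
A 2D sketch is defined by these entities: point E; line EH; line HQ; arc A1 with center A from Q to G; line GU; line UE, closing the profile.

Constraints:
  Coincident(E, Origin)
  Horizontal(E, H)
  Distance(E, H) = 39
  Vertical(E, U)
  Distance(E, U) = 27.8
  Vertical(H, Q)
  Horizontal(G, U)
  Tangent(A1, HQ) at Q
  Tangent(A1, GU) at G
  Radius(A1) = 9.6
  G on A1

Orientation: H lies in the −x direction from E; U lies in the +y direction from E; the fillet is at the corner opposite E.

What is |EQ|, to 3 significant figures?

43.0

E is at the origin; E and H share the same y with |EH| = 39.0 and H on the −x side, so H = (-39.0, 0.00). E and U share the same x with |EU| = 27.8 and U on the +y side, so U = (0.00, 27.8). The virtual corner opposite E is at (-39.0, 27.8). Since A1 is tangent to HQ there, AQ ⟂ HQ and the tangent condition forces AG to be normal to GU, with radius 9.6, so the center A sits 9.6 in from both sides at A = (-29.4, 18.2). That places the tangent points at Q = (-39.0, 18.2) on HQ and G = (-29.4, 27.8) on GU. Then |EQ| = |Q − E| = 43.0.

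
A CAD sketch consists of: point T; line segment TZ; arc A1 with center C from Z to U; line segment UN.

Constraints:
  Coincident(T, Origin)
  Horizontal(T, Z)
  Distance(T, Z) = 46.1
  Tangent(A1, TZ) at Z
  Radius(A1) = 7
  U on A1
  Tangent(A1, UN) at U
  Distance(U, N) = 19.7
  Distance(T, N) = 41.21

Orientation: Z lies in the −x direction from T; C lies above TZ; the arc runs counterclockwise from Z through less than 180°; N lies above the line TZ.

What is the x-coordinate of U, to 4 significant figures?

-39.41

T is at the origin; T and Z share the same y with |TZ| = 46.1 and Z on the −x side, so Z = (-46.10, 0.000). A1 meets TZ tangentially, so CZ is at right angles to TZ, so C = Z + (0, 7) = (-46.10, 7.000). Since CU ⟂ UN (tangency), |CN| = √(7.0² + 19.7²) = 20.91 regardless of where U sits on A1. So N lies on both circle(T, 41.21) and circle(C, 20.91); the above-TZ intersection is N = (-33.65, 23.79). U is the foot of the tangent from N: U = (-39.41, 4.954).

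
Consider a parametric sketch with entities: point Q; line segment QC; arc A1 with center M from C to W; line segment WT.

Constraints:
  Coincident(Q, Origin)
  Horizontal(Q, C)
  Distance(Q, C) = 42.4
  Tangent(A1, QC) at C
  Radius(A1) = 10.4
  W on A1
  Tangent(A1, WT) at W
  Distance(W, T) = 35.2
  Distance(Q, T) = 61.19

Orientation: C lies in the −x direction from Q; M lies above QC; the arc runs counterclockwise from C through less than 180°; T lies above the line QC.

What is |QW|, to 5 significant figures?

34.539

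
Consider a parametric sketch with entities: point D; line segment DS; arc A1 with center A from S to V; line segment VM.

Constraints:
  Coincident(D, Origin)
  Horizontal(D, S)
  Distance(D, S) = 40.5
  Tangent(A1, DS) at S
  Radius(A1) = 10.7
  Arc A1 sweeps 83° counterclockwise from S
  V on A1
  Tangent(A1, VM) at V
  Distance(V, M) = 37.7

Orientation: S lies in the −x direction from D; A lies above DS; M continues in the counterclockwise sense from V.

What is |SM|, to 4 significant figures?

49.23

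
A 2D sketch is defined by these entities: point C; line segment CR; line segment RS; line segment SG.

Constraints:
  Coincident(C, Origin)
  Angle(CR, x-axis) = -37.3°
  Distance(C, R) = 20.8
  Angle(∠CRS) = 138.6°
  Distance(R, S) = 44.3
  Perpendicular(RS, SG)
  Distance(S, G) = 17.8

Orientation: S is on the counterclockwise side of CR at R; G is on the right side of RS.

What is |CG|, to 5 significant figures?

67.705

∠CRS = 138.6°, so RS runs at -37.3° + (180° − 138.6°) = 4.1000° from the x-axis; with |RS| = 44.3, S = R + 44.3·(cos 4.1000°, sin 4.1000°) = (60.732, -9.4372). RS ⟂ SG; with |SG| = 17.8 on the right of RS, G = S + 17.8·(0.071497, -0.99744) = (62.005, -27.192). Then |CG| = |G − C| = 67.705.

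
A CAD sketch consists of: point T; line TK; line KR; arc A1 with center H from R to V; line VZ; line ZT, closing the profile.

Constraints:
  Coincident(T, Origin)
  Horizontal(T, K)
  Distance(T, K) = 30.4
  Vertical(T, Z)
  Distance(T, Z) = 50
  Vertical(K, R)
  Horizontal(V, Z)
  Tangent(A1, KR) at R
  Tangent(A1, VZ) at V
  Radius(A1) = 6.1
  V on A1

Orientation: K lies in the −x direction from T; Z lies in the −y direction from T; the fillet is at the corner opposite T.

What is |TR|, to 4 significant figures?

53.40

T is at the origin; TK is horizontal with |TK| = 30.4 and K on the −x side, so K = (-30.40, 0.000). TZ is vertical with |TZ| = 50.0 and Z on the −y side, so Z = (0.000, -50.00). The virtual corner opposite T is at (-30.40, -50.00). Since A1 is tangent to KR there, HR ⟂ KR and since A1 is tangent to VZ there, HV ⟂ VZ, with radius 6.1, so the center H sits 6.1 in from both sides at H = (-24.30, -43.90). That places the tangent points at R = (-30.40, -43.90) on KR and V = (-24.30, -50.00) on VZ. Then |TR| = |R − T| = 53.40.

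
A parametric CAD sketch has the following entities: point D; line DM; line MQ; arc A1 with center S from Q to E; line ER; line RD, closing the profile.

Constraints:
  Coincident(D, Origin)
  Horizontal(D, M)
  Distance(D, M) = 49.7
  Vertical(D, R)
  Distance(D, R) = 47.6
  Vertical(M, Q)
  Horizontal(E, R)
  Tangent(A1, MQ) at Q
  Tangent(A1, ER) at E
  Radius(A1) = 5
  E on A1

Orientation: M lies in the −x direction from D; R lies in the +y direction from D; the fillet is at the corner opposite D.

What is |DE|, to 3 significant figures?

65.3

D is at the origin; D and M share the same y with |DM| = 49.7 and M on the −x side, so M = (-49.7, 0.00). DR is vertical with |DR| = 47.6 and R on the +y side, so R = (0.00, 47.6). The virtual corner opposite D is at (-49.7, 47.6). A1 meets MQ tangentially, so SQ is at right angles to MQ and since A1 is tangent to ER there, SE ⟂ ER, with radius 5.0, so the center S sits 5.0 in from both sides at S = (-44.7, 42.6). That places the tangent points at Q = (-49.7, 42.6) on MQ and E = (-44.7, 47.6) on ER. Then |DE| = |E − D| = 65.3.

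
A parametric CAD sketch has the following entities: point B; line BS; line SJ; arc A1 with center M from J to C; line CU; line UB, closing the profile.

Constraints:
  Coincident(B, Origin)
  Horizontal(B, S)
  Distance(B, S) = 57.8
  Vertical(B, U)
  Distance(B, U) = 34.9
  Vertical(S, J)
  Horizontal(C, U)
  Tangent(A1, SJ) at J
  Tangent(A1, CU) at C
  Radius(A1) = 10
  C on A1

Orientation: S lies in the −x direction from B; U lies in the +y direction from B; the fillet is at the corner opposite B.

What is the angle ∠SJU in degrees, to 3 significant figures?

99.8°

B is at the origin; B and S share the same y with |BS| = 57.8 and S on the −x side, so S = (-57.8, 0.00). BU is vertical with |BU| = 34.9 and U on the +y side, so U = (0.00, 34.9). The virtual corner opposite B is at (-57.8, 34.9). A1 meets SJ tangentially, so MJ is at right angles to SJ and the tangent condition forces MC to be normal to CU, with radius 10.0, so the center M sits 10.0 in from both sides at M = (-47.8, 24.9). That places the tangent points at J = (-57.8, 24.9) on SJ and C = (-47.8, 34.9) on CU. Then cos ∠SJU = JS·JU / (|JS||JU|), giving 99.8°.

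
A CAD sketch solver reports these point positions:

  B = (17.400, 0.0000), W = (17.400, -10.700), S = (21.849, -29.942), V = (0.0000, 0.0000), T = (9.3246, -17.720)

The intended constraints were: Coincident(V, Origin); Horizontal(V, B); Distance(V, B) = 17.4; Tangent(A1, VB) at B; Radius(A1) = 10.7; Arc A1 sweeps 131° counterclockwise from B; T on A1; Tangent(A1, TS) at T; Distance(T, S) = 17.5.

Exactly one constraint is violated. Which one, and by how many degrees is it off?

Tangent(A1, TS) at T — off by 4.70°.

V = (0.00, 0.00) ✓; V.y = 0.00, B.y = 0.00 ✓; |VB| = 17.40 ✓; ∠(WB, BV) = 90.00° ✓; |WB| = 10.70 ✓; bearing(W→T) − bearing(W→B) = 131.0° ✓; |WT| = 10.70 ✓; ∠(WT, TS) = 85.30° ✗; |TS| = 17.50 ✓.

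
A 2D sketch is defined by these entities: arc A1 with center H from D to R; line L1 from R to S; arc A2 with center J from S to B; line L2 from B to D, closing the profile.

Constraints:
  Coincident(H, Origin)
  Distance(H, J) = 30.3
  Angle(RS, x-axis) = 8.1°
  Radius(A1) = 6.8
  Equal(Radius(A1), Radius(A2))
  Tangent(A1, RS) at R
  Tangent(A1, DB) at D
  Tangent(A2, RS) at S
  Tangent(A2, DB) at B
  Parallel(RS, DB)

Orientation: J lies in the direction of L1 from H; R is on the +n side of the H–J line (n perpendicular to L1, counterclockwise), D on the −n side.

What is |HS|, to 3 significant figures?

31.1

The slot axis is L1's direction at 8.1°, so u = (cos 8.1°, sin 8.1°) = (0.990, 0.141) and n = (−sin 8.1°, cos 8.1°) = (-0.141, 0.990). H is at the origin and J lies 30.3 along u from H, so J = 30.3·u = (30.0, 4.27). Tangency of A1 to both parallel lines with radius 6.8 puts R and D at H ± 6.8·n: R = (-0.958, 6.73), D = (0.958, -6.73). Equal radii place S and B the same way about J: S = J + 6.8·n = (29.0, 11.0), B = J − 6.8·n = (31.0, -2.46). Then |HS| = |S − H| = 31.1.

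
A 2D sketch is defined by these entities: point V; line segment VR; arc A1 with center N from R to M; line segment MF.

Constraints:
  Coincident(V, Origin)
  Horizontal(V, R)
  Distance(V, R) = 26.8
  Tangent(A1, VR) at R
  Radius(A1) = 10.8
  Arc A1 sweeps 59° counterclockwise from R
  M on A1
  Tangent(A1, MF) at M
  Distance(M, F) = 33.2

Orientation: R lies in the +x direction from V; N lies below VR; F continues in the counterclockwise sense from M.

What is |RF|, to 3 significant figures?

42.8

On A1, R sits at bearing 90° from N; a 59° counterclockwise sweep puts M at bearing 149°, so M = N + 10.8·(cos 149°, sin 149°) = (17.5, -5.24). The tangent condition forces NM to be normal to MF, so MF runs along (−sin 149°, cos 149°); with |MF| = 33.2, F = (0.443, -33.7). Then |RF| = |F − R| = 42.8.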